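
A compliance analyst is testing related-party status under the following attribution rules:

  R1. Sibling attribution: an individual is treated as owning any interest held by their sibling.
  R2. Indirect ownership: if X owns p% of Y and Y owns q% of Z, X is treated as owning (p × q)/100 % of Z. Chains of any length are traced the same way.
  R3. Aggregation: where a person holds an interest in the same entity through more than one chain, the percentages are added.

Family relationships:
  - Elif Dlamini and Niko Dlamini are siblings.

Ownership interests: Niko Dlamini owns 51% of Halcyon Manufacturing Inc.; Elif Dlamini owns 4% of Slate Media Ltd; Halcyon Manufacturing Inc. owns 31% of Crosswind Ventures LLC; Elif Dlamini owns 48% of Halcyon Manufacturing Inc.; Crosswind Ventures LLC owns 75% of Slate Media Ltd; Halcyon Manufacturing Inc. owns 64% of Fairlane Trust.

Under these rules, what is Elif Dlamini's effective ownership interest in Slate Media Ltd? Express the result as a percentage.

27.0175%

By sibling attribution (R1), Elif Dlamini is treated as also owning Niko Dlamini's interest in Halcyon Manufacturing Inc, giving 48% + 51% = 99%.
Chain via Halcyon Manufacturing Inc. → Crosswind Ventures LLC (R2): 99% × 31% × 75% = 23.0175% of Slate Media Ltd.
Direct interest in Slate Media Ltd: 4%.
Aggregating (R3): 23.0175% + 4% = 27.0175%.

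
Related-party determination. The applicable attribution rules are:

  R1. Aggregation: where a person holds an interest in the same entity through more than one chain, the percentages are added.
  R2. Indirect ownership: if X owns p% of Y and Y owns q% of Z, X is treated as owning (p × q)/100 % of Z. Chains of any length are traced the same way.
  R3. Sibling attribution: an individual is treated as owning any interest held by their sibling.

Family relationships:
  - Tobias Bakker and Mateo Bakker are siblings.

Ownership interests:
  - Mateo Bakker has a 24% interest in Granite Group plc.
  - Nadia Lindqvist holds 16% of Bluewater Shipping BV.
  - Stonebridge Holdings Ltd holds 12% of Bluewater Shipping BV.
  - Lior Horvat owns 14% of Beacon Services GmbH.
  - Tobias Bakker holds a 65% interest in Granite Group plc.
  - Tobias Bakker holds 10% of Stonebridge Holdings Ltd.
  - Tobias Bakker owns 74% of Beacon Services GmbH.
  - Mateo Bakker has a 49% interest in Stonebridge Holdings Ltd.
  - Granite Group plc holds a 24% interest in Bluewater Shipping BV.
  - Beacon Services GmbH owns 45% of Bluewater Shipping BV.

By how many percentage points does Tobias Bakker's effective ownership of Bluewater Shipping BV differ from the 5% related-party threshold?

By sibling attribution (R3), Tobias Bakker is treated as also owning Mateo Bakker's interest in Granite Group plc, giving 65% + 24% = 89%.
By sibling attribution (R3), Tobias Bakker is treated as also owning Mateo Bakker's interest in Stonebridge Holdings Ltd, giving 10% + 49% = 59%.
Chain via Granite Group plc (R2): 89% × 24% = 21.36% of Bluewater Shipping BV.
Chain via Beacon Services GmbH (R2): 74% × 45% = 33.3% of Bluewater Shipping BV.
Chain via Stonebridge Holdings Ltd (R2): 59% × 12% = 7.08% of Bluewater Shipping BV.
Aggregating (R1): 21.36% + 33.3% + 7.08% = 61.74%.
61.74% exceeds the 5% threshold by 56.74 percentage points.

56.74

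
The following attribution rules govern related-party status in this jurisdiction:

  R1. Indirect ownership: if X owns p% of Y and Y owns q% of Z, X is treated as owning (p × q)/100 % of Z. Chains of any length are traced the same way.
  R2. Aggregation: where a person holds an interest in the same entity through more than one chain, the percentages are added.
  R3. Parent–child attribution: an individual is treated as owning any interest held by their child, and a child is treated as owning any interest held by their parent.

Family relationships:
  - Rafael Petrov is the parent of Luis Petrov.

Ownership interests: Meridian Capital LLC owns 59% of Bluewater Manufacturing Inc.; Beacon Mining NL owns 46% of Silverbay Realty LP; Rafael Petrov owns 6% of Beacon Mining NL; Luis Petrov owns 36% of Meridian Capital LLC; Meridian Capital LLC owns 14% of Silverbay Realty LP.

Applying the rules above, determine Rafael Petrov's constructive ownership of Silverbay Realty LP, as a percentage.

7.8%

By parent–child attribution (R3), Rafael Petrov is treated as owning Luis Petrov's 36% interest in Meridian Capital LLC.
Chain via Beacon Mining NL (R1): 6% × 46% = 2.76% of Silverbay Realty LP.
Chain via Meridian Capital LLC (R1): 36% × 14% = 5.04% of Silverbay Realty LP.
Aggregating (R2): 2.76% + 5.04% = 7.8%.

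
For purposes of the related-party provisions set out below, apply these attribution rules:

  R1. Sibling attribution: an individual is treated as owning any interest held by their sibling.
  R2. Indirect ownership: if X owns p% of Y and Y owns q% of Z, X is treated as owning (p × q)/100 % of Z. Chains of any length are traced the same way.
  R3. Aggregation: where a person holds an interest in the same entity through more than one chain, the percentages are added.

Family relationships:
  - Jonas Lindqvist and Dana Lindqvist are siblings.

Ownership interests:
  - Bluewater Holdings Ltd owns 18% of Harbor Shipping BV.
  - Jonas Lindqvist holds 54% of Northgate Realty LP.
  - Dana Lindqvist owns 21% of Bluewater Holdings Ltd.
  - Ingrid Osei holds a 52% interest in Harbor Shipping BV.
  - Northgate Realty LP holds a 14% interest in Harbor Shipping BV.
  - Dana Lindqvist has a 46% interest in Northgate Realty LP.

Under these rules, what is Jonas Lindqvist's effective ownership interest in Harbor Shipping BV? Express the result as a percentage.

By sibling attribution (R1), Jonas Lindqvist is treated as also owning Dana Lindqvist's interest in Northgate Realty LP, giving 54% + 46% = 100%.
By sibling attribution (R1), Jonas Lindqvist is treated as owning Dana Lindqvist's 21% interest in Bluewater Holdings Ltd.
Chain via Northgate Realty LP (R2): 100% × 14% = 14% of Harbor Shipping BV.
Chain via Bluewater Holdings Ltd (R2): 21% × 18% = 3.78% of Harbor Shipping BV.
Aggregating (R3): 14% + 3.78% = 17.78%.

17.78%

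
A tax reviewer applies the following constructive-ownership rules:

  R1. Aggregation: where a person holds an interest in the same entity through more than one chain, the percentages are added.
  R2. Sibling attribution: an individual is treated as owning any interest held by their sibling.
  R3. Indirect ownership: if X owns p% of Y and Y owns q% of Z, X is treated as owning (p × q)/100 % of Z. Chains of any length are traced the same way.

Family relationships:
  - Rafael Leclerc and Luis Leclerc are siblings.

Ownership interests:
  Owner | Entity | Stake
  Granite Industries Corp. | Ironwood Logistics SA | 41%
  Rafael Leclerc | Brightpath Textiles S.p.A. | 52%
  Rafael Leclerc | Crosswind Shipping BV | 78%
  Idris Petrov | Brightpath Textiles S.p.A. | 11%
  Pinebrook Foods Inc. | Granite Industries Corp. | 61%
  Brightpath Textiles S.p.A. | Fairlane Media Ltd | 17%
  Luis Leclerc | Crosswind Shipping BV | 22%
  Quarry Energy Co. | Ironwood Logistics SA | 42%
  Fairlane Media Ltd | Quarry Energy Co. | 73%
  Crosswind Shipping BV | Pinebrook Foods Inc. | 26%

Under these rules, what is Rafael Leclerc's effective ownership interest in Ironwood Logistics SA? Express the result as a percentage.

By sibling attribution (R2), Rafael Leclerc is treated as also owning Luis Leclerc's interest in Crosswind Shipping BV, giving 78% + 22% = 100%.
Chain via Brightpath Textiles S.p.A. → Fairlane Media Ltd → Quarry Energy Co. (R3): 52% × 17% × 73% × 42% = 2.710344% of Ironwood Logistics SA.
Chain via Crosswind Shipping BV → Pinebrook Foods Inc. → Granite Industries Corp. (R3): 100% × 26% × 61% × 41% = 6.5026% of Ironwood Logistics SA.
Aggregating (R1): 2.710344% + 6.5026% = 9.212944%.

9.212944%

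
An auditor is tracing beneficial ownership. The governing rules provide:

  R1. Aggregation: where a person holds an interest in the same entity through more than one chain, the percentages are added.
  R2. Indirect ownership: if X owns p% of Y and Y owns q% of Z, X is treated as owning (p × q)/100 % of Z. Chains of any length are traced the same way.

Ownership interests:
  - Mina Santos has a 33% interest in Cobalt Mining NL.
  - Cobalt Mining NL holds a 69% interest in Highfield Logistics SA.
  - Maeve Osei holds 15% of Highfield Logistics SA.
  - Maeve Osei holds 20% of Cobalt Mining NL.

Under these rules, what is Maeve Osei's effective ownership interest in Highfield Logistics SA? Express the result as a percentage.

Chain via Cobalt Mining NL (R2): 20% × 69% = 13.8% of Highfield Logistics SA.
Direct interest in Highfield Logistics SA: 15%.
Aggregating (R1): 13.8% + 15% = 28.8%.

28.8%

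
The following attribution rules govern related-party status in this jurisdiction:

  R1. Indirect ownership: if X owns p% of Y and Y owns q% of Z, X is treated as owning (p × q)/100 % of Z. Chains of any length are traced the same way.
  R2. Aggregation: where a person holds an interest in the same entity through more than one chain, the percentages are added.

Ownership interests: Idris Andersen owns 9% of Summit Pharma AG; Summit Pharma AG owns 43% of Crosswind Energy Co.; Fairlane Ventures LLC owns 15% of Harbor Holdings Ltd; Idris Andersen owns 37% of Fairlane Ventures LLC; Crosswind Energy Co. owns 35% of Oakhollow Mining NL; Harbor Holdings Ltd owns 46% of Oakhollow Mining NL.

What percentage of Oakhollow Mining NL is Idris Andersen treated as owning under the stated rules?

3.9075%

Chain via Fairlane Ventures LLC → Harbor Holdings Ltd (R1): 37% × 15% × 46% = 2.553% of Oakhollow Mining NL.
Chain via Summit Pharma AG → Crosswind Energy Co. (R1): 9% × 43% × 35% = 1.3545% of Oakhollow Mining NL.
Aggregating (R2): 2.553% + 1.3545% = 3.9075%.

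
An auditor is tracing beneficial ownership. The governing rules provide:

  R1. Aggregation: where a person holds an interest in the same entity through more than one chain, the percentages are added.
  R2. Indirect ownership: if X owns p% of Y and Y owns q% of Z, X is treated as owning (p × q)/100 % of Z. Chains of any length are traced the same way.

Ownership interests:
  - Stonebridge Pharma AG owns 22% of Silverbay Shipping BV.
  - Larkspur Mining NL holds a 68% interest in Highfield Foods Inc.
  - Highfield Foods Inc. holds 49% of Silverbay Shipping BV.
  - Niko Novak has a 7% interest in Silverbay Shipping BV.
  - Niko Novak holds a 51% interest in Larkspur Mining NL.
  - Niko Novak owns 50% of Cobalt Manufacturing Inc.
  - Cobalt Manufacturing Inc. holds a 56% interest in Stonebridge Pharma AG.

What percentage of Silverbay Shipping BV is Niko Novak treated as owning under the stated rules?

Chain via Larkspur Mining NL → Highfield Foods Inc. (R2): 51% × 68% × 49% = 16.9932% of Silverbay Shipping BV.
Chain via Cobalt Manufacturing Inc. → Stonebridge Pharma AG (R2): 50% × 56% × 22% = 6.16% of Silverbay Shipping BV.
Direct interest in Silverbay Shipping BV: 7%.
Aggregating (R1): 16.9932% + 6.16% + 7% = 30.1532%.

30.1532%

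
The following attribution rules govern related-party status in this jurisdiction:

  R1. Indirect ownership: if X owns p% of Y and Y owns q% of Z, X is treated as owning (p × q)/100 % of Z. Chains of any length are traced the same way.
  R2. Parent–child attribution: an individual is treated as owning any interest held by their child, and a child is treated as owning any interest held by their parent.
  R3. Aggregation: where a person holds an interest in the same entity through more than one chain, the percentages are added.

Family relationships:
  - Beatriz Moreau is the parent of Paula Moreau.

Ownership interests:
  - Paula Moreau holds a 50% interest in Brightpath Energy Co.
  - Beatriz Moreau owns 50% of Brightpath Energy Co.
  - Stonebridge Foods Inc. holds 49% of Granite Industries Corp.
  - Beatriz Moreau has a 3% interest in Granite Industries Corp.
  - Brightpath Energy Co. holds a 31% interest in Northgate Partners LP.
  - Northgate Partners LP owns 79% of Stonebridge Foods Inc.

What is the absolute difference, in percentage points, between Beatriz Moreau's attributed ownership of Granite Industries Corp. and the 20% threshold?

4.9999

By parent–child attribution (R2), Beatriz Moreau is treated as also owning Paula Moreau's interest in Brightpath Energy Co, giving 50% + 50% = 100%.
Chain via Brightpath Energy Co. → Northgate Partners LP → Stonebridge Foods Inc. (R1): 100% × 31% × 79% × 49% = 12.0001% of Granite Industries Corp.
Direct interest in Granite Industries Corp: 3%.
Aggregating (R3): 12.0001% + 3% = 15.0001%.
15.0001% falls short of the 20% threshold by 4.9999 percentage points.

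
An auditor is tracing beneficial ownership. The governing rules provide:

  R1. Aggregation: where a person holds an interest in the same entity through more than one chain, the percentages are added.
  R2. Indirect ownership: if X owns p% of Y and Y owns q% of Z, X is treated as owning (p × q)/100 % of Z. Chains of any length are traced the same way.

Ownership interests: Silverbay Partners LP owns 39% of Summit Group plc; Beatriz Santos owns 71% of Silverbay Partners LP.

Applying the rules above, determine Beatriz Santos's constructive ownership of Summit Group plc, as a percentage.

27.69%

Chain via Silverbay Partners LP (R2): 71% × 39% = 27.69% of Summit Group plc.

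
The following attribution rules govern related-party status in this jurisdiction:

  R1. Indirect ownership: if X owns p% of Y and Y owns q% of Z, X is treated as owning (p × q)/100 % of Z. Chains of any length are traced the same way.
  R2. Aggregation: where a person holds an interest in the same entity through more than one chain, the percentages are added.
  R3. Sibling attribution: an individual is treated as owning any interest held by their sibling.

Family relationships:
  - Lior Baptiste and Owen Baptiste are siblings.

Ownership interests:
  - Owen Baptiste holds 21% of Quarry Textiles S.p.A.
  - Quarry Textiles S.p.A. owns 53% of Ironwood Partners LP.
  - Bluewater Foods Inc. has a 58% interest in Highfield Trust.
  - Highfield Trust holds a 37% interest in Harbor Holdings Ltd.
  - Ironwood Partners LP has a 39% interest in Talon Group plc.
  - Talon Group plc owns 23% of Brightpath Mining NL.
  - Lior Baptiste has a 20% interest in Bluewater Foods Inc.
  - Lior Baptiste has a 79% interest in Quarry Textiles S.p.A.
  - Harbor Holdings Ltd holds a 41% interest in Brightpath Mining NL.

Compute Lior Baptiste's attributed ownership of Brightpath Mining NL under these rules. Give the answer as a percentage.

By sibling attribution (R3), Lior Baptiste is treated as also owning Owen Baptiste's interest in Quarry Textiles S.p.A, giving 79% + 21% = 100%.
Chain via Bluewater Foods Inc. → Highfield Trust → Harbor Holdings Ltd (R1): 20% × 58% × 37% × 41% = 1.75972% of Brightpath Mining NL.
Chain via Quarry Textiles S.p.A. → Ironwood Partners LP → Talon Group plc (R1): 100% × 53% × 39% × 23% = 4.7541% of Brightpath Mining NL.
Aggregating (R2): 1.75972% + 4.7541% = 6.51382%.

6.51382%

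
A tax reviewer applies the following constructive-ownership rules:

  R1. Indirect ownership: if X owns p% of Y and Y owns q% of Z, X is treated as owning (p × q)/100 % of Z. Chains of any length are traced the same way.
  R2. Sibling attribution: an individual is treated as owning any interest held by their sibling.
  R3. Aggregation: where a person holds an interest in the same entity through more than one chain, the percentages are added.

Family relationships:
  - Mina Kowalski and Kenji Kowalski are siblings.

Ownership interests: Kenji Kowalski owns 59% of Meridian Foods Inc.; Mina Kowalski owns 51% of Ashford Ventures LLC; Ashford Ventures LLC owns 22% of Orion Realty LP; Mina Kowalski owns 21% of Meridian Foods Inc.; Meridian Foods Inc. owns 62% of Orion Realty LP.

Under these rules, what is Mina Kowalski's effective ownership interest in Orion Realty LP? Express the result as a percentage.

By sibling attribution (R2), Mina Kowalski is treated as also owning Kenji Kowalski's interest in Meridian Foods Inc, giving 21% + 59% = 80%.
Chain via Ashford Ventures LLC (R1): 51% × 22% = 11.22% of Orion Realty LP.
Chain via Meridian Foods Inc. (R1): 80% × 62% = 49.6% of Orion Realty LP.
Aggregating (R3): 11.22% + 49.6% = 60.82%.

60.82%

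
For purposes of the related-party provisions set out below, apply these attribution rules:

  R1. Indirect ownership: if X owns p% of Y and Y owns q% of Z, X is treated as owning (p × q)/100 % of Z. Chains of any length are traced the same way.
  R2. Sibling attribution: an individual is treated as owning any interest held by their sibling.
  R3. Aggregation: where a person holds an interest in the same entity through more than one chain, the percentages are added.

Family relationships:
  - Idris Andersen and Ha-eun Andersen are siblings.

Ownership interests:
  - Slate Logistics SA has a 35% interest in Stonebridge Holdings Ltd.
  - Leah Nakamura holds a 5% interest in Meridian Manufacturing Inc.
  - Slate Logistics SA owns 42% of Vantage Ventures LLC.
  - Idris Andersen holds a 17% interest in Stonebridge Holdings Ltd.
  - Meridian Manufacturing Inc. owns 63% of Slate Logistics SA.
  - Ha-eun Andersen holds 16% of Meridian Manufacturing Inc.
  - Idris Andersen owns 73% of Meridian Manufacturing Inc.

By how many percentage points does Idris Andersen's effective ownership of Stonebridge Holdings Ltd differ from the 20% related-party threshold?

16.6245

By sibling attribution (R2), Idris Andersen is treated as also owning Ha-eun Andersen's interest in Meridian Manufacturing Inc, giving 73% + 16% = 89%.
Chain via Meridian Manufacturing Inc. → Slate Logistics SA (R1): 89% × 63% × 35% = 19.6245% of Stonebridge Holdings Ltd.
Direct interest in Stonebridge Holdings Ltd: 17%.
Aggregating (R3): 19.6245% + 17% = 36.6245%.
36.6245% exceeds the 20% threshold by 16.6245 percentage points.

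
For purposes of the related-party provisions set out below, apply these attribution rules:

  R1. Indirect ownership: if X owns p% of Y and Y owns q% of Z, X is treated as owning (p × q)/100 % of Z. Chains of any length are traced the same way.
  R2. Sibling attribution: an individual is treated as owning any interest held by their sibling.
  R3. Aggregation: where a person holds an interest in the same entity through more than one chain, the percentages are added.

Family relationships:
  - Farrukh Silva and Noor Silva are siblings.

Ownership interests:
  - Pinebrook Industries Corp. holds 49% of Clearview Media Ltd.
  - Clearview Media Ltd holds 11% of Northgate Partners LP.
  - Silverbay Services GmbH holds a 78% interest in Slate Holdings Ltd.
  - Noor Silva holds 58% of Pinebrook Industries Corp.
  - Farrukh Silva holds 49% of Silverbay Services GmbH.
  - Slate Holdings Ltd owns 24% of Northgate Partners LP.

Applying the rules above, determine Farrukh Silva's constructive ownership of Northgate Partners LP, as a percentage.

By sibling attribution (R2), Farrukh Silva is treated as owning Noor Silva's 58% interest in Pinebrook Industries Corp.
Chain via Silverbay Services GmbH → Slate Holdings Ltd (R1): 49% × 78% × 24% = 9.1728% of Northgate Partners LP.
Chain via Pinebrook Industries Corp. → Clearview Media Ltd (R1): 58% × 49% × 11% = 3.1262% of Northgate Partners LP.
Aggregating (R3): 9.1728% + 3.1262% = 12.299%.

12.299%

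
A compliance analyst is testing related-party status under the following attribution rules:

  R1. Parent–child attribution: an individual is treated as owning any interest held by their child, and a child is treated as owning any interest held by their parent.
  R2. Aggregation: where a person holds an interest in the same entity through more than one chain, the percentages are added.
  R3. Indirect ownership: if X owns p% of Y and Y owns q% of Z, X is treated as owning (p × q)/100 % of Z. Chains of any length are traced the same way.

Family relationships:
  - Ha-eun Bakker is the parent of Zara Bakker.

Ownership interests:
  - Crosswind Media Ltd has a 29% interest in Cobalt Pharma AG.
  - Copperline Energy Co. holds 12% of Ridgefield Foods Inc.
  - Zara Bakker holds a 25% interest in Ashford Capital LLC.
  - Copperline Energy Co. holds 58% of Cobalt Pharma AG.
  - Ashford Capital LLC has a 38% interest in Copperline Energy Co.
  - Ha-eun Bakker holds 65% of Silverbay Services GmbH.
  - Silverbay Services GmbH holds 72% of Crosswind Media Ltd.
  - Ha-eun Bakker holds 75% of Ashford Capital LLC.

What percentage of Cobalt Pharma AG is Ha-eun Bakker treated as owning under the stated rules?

By parent–child attribution (R1), Ha-eun Bakker is treated as also owning Zara Bakker's interest in Ashford Capital LLC, giving 75% + 25% = 100%.
Chain via Silverbay Services GmbH → Crosswind Media Ltd (R3): 65% × 72% × 29% = 13.572% of Cobalt Pharma AG.
Chain via Ashford Capital LLC → Copperline Energy Co. (R3): 100% × 38% × 58% = 22.04% of Cobalt Pharma AG.
Aggregating (R2): 13.572% + 22.04% = 35.612%.

35.612%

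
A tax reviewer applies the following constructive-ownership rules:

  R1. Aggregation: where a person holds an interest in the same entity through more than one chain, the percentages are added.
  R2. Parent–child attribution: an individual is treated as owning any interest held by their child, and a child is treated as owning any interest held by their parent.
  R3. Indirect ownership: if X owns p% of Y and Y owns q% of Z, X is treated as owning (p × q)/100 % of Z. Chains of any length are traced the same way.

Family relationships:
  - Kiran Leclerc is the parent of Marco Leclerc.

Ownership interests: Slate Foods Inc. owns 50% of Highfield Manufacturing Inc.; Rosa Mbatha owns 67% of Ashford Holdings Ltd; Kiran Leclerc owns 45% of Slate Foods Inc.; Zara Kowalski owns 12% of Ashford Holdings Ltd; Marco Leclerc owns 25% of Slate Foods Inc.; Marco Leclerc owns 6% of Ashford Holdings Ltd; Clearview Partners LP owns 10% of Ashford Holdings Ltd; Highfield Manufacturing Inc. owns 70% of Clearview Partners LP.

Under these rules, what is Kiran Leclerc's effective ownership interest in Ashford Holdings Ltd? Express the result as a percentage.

8.45%

By parent–child attribution (R2), Kiran Leclerc is treated as also owning Marco Leclerc's interest in Slate Foods Inc, giving 45% + 25% = 70%.
By parent–child attribution (R2), Kiran Leclerc is treated as owning Marco Leclerc's 6% interest in Ashford Holdings Ltd.
Chain via Slate Foods Inc. → Highfield Manufacturing Inc. → Clearview Partners LP (R3): 70% × 50% × 70% × 10% = 2.45% of Ashford Holdings Ltd.
Direct interest in Ashford Holdings Ltd: 6%.
Aggregating (R1): 2.45% + 6% = 8.45%.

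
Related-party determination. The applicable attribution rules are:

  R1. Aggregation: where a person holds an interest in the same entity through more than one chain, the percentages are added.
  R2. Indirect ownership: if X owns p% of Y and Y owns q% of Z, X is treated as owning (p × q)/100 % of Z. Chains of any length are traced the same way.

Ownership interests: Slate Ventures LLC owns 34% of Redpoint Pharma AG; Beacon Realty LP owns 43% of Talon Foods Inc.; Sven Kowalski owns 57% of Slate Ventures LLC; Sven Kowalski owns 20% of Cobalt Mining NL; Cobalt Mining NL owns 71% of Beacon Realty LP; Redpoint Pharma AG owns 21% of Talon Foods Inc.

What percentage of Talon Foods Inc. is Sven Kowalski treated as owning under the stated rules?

Chain via Cobalt Mining NL → Beacon Realty LP (R2): 20% × 71% × 43% = 6.106% of Talon Foods Inc.
Chain via Slate Ventures LLC → Redpoint Pharma AG (R2): 57% × 34% × 21% = 4.0698% of Talon Foods Inc.
Aggregating (R1): 6.106% + 4.0698% = 10.1758%.

10.1758%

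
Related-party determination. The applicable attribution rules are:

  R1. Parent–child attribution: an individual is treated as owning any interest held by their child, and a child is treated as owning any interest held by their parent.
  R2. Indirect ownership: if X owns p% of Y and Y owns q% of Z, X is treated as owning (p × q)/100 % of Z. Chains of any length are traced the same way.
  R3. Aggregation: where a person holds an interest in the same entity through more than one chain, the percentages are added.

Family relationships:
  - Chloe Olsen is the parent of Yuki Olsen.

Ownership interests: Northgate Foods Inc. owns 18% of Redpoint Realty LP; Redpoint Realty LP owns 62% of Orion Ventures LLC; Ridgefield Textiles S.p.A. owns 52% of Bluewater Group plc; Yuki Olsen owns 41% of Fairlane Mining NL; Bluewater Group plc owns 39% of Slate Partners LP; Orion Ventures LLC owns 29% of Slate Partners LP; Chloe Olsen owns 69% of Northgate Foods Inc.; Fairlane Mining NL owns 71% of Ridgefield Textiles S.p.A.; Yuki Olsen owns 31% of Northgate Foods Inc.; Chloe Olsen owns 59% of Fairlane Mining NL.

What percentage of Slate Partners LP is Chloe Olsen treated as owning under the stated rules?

By parent–child attribution (R1), Chloe Olsen is treated as also owning Yuki Olsen's interest in Northgate Foods Inc, giving 69% + 31% = 100%.
By parent–child attribution (R1), Chloe Olsen is treated as also owning Yuki Olsen's interest in Fairlane Mining NL, giving 59% + 41% = 100%.
Chain via Northgate Foods Inc. → Redpoint Realty LP → Orion Ventures LLC (R2): 100% × 18% × 62% × 29% = 3.2364% of Slate Partners LP.
Chain via Fairlane Mining NL → Ridgefield Textiles S.p.A. → Bluewater Group plc (R2): 100% × 71% × 52% × 39% = 14.3988% of Slate Partners LP.
Aggregating (R3): 3.2364% + 14.3988% = 17.6352%.

17.6352%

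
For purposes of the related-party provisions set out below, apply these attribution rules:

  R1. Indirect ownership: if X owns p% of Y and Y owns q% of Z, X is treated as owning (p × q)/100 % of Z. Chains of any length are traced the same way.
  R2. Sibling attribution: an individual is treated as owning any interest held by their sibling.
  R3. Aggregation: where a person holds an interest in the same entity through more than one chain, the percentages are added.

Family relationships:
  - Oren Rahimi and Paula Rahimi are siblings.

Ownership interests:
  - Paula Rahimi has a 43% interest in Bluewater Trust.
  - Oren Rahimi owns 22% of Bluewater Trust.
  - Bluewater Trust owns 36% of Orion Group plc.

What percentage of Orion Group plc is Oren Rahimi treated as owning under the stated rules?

23.4%

By sibling attribution (R2), Oren Rahimi is treated as also owning Paula Rahimi's interest in Bluewater Trust, giving 22% + 43% = 65%.
Chain via Bluewater Trust (R1): 65% × 36% = 23.4% of Orion Group plc.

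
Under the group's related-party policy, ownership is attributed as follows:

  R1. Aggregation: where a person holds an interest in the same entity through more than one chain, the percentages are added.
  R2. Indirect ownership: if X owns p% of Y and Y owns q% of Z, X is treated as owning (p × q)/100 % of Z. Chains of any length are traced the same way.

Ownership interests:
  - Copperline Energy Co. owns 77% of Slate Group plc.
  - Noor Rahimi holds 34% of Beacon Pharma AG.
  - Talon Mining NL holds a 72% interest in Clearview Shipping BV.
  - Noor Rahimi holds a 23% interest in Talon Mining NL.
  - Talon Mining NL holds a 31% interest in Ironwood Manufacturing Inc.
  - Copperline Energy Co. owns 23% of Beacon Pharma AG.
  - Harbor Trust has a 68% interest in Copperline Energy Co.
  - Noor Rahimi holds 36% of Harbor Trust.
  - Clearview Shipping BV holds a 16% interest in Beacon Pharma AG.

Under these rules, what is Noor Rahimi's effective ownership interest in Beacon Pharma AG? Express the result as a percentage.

42.28%

Chain via Talon Mining NL → Clearview Shipping BV (R2): 23% × 72% × 16% = 2.6496% of Beacon Pharma AG.
Chain via Harbor Trust → Copperline Energy Co. (R2): 36% × 68% × 23% = 5.6304% of Beacon Pharma AG.
Direct interest in Beacon Pharma AG: 34%.
Aggregating (R1): 2.6496% + 5.6304% + 34% = 42.28%.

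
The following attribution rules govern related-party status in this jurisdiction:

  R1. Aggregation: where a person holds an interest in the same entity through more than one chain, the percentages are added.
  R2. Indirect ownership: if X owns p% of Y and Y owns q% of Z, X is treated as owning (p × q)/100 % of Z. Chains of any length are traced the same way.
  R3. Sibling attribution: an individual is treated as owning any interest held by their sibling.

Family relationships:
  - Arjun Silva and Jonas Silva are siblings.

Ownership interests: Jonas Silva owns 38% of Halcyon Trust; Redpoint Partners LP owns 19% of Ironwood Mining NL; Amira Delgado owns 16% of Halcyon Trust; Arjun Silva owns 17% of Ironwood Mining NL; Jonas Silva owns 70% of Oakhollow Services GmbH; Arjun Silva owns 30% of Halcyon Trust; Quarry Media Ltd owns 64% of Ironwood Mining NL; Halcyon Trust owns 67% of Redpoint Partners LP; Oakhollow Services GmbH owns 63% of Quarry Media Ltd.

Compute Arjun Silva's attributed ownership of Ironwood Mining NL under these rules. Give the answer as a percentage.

53.8804%

By sibling attribution (R3), Arjun Silva is treated as also owning Jonas Silva's interest in Halcyon Trust, giving 30% + 38% = 68%.
By sibling attribution (R3), Arjun Silva is treated as owning Jonas Silva's 70% interest in Oakhollow Services GmbH.
Chain via Halcyon Trust → Redpoint Partners LP (R2): 68% × 67% × 19% = 8.6564% of Ironwood Mining NL.
Direct interest in Ironwood Mining NL: 17%.
Chain via Oakhollow Services GmbH → Quarry Media Ltd (R2): 70% × 63% × 64% = 28.224% of Ironwood Mining NL.
Aggregating (R1): 8.6564% + 17% + 28.224% = 53.8804%.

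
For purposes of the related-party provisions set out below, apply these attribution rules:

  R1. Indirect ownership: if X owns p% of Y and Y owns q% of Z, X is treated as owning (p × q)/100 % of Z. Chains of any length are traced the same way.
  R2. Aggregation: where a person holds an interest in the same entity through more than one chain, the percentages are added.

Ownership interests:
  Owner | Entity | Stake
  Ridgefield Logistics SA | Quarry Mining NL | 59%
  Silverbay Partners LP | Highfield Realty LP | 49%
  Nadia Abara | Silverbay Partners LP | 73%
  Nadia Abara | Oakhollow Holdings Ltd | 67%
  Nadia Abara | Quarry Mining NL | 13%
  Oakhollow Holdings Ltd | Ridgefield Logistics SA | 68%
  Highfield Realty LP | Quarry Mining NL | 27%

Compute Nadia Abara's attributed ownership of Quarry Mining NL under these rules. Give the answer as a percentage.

49.5383%

Chain via Oakhollow Holdings Ltd → Ridgefield Logistics SA (R1): 67% × 68% × 59% = 26.8804% of Quarry Mining NL.
Chain via Silverbay Partners LP → Highfield Realty LP (R1): 73% × 49% × 27% = 9.6579% of Quarry Mining NL.
Direct interest in Quarry Mining NL: 13%.
Aggregating (R2): 26.8804% + 9.6579% + 13% = 49.5383%.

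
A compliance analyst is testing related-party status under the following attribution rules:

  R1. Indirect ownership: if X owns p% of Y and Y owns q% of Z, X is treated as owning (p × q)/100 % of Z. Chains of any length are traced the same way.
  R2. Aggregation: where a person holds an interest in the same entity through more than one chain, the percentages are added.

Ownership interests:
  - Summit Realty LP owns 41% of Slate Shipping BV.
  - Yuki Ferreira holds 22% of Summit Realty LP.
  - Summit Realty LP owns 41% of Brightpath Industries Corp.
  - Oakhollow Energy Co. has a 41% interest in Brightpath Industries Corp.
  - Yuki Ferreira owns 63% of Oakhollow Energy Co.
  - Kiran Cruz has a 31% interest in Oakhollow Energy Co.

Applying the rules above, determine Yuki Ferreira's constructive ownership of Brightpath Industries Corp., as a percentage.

34.85%

Chain via Summit Realty LP (R1): 22% × 41% = 9.02% of Brightpath Industries Corp.
Chain via Oakhollow Energy Co. (R1): 63% × 41% = 25.83% of Brightpath Industries Corp.
Aggregating (R2): 9.02% + 25.83% = 34.85%.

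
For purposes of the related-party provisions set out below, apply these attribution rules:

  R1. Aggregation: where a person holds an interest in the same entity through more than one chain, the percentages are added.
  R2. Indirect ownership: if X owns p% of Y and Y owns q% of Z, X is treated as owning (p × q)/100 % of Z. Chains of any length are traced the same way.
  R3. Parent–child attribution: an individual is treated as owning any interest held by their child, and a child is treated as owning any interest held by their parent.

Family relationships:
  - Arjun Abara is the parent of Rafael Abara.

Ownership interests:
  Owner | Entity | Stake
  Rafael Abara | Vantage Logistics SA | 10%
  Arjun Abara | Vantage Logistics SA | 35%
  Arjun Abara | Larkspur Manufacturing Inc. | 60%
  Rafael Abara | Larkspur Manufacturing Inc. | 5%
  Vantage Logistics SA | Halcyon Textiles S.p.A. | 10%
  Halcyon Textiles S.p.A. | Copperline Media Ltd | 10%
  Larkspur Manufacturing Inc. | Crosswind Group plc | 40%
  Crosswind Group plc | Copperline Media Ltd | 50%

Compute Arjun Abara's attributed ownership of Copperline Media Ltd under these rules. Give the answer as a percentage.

13.45%

By parent–child attribution (R3), Arjun Abara is treated as also owning Rafael Abara's interest in Vantage Logistics SA, giving 35% + 10% = 45%.
By parent–child attribution (R3), Arjun Abara is treated as also owning Rafael Abara's interest in Larkspur Manufacturing Inc, giving 60% + 5% = 65%.
Chain via Vantage Logistics SA → Halcyon Textiles S.p.A. (R2): 45% × 10% × 10% = 0.45% of Copperline Media Ltd.
Chain via Larkspur Manufacturing Inc. → Crosswind Group plc (R2): 65% × 40% × 50% = 13% of Copperline Media Ltd.
Aggregating (R1): 0.45% + 13% = 13.45%.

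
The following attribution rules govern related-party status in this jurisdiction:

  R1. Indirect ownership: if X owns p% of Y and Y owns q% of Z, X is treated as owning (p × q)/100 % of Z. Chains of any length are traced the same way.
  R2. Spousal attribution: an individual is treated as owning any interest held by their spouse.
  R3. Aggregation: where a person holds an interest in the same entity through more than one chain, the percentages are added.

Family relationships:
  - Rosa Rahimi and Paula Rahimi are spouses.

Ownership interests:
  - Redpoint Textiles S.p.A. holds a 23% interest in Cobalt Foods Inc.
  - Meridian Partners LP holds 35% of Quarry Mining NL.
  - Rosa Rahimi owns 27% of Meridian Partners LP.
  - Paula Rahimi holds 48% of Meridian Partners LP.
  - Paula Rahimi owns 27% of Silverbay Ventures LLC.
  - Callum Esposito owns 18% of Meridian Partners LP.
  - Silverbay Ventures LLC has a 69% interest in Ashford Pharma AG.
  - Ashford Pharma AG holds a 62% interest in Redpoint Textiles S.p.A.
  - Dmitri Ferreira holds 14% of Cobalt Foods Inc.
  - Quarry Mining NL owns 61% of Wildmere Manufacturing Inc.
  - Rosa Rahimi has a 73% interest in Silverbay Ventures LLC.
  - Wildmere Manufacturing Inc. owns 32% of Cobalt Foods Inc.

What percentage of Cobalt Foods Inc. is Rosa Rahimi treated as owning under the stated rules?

By spousal attribution (R2), Rosa Rahimi is treated as also owning Paula Rahimi's interest in Silverbay Ventures LLC, giving 73% + 27% = 100%.
By spousal attribution (R2), Rosa Rahimi is treated as also owning Paula Rahimi's interest in Meridian Partners LP, giving 27% + 48% = 75%.
Chain via Silverbay Ventures LLC → Ashford Pharma AG → Redpoint Textiles S.p.A. (R1): 100% × 69% × 62% × 23% = 9.8394% of Cobalt Foods Inc.
Chain via Meridian Partners LP → Quarry Mining NL → Wildmere Manufacturing Inc. (R1): 75% × 35% × 61% × 32% = 5.124% of Cobalt Foods Inc.
Aggregating (R3): 9.8394% + 5.124% = 14.9634%.

14.9634%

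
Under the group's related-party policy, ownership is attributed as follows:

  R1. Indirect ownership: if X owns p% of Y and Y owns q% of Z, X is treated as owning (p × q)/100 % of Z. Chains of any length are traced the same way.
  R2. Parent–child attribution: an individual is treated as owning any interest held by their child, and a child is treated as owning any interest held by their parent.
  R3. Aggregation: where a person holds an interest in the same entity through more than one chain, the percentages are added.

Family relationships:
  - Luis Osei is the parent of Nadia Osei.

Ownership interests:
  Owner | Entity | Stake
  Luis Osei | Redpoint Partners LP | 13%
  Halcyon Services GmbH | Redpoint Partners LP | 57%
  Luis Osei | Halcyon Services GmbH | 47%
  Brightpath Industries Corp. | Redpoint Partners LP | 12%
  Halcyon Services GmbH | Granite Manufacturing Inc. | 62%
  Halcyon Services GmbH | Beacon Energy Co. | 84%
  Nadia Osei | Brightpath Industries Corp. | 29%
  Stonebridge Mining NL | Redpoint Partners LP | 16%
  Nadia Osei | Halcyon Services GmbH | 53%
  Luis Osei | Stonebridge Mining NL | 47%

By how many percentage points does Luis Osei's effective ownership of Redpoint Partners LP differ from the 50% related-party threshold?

31

By parent–child attribution (R2), Luis Osei is treated as also owning Nadia Osei's interest in Halcyon Services GmbH, giving 47% + 53% = 100%.
By parent–child attribution (R2), Luis Osei is treated as owning Nadia Osei's 29% interest in Brightpath Industries Corp.
Chain via Stonebridge Mining NL (R1): 47% × 16% = 7.52% of Redpoint Partners LP.
Chain via Halcyon Services GmbH (R1): 100% × 57% = 57% of Redpoint Partners LP.
Direct interest in Redpoint Partners LP: 13%.
Chain via Brightpath Industries Corp. (R1): 29% × 12% = 3.48% of Redpoint Partners LP.
Aggregating (R3): 7.52% + 57% + 13% + 3.48% = 81%.
81% exceeds the 50% threshold by 31 percentage points.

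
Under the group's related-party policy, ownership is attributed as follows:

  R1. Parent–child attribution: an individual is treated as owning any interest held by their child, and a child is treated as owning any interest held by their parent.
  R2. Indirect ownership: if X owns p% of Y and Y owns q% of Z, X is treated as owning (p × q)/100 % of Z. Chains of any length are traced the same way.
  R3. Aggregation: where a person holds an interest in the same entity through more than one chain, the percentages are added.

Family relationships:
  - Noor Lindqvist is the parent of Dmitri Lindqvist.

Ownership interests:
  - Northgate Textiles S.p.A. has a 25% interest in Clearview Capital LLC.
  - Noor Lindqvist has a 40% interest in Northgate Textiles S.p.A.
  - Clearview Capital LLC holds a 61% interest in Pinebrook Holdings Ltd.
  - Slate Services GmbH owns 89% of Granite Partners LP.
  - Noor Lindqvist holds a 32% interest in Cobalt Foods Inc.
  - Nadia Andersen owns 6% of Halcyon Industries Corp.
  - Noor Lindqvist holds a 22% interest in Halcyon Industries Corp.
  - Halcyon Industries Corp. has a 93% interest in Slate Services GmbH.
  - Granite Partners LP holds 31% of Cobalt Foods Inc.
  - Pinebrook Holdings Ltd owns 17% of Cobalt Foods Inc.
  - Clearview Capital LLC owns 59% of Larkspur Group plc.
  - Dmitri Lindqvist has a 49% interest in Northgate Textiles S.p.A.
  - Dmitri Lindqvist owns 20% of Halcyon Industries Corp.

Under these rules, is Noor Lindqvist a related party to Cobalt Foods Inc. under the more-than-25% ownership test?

By parent–child attribution (R1), Noor Lindqvist is treated as also owning Dmitri Lindqvist's interest in Halcyon Industries Corp, giving 22% + 20% = 42%.
By parent–child attribution (R1), Noor Lindqvist is treated as also owning Dmitri Lindqvist's interest in Northgate Textiles S.p.A, giving 40% + 49% = 89%.
Chain via Halcyon Industries Corp. → Slate Services GmbH → Granite Partners LP (R2): 42% × 93% × 89% × 31% = 10.776654% of Cobalt Foods Inc.
Chain via Northgate Textiles S.p.A. → Clearview Capital LLC → Pinebrook Holdings Ltd (R2): 89% × 25% × 61% × 17% = 2.307325% of Cobalt Foods Inc.
Direct interest in Cobalt Foods Inc: 32%.
Aggregating (R3): 10.776654% + 2.307325% + 32% = 45.083979%.
45.083979% exceeds the 25% threshold, so Noor is a related party to Cobalt Foods Inc.

Yes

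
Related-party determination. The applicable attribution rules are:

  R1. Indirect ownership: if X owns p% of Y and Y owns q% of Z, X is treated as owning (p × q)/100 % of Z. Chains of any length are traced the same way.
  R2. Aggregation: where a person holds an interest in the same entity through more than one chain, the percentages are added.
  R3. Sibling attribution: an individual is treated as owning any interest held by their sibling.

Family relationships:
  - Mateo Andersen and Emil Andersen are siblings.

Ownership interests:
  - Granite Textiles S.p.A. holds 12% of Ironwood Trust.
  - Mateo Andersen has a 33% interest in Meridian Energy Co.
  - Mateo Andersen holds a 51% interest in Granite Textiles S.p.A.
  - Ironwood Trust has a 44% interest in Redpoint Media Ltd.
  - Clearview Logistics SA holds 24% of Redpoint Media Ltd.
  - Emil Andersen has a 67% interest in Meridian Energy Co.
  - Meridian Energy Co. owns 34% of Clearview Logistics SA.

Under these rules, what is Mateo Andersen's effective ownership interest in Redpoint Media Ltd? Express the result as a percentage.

10.8528%

By sibling attribution (R3), Mateo Andersen is treated as also owning Emil Andersen's interest in Meridian Energy Co, giving 33% + 67% = 100%.
Chain via Granite Textiles S.p.A. → Ironwood Trust (R1): 51% × 12% × 44% = 2.6928% of Redpoint Media Ltd.
Chain via Meridian Energy Co. → Clearview Logistics SA (R1): 100% × 34% × 24% = 8.16% of Redpoint Media Ltd.
Aggregating (R2): 2.6928% + 8.16% = 10.8528%.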